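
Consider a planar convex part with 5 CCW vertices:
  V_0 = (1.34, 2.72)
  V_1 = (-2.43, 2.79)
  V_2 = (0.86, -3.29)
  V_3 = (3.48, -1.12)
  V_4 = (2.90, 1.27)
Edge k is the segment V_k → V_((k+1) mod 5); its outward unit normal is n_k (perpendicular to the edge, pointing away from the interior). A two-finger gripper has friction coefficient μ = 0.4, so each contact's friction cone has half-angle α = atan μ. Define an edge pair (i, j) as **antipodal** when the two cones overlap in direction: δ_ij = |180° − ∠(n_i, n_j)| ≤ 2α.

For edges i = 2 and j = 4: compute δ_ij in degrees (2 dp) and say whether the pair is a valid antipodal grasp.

α = atan 0.4 = 21.80°;  2α = 43.60°
edge 2: e_2 = (+2.62, +2.17);  n_2 = (+0.6379, -0.7701)
edge 4: e_4 = (-1.56, +1.45);  n_4 = (+0.6808, +0.7325)
∠(n_2, n_4) = 97.46°
δ = |180° − 97.46°| = 82.54°
82.54° > 2α = 43.60°  →  invalid

δ = 82.54°, invalid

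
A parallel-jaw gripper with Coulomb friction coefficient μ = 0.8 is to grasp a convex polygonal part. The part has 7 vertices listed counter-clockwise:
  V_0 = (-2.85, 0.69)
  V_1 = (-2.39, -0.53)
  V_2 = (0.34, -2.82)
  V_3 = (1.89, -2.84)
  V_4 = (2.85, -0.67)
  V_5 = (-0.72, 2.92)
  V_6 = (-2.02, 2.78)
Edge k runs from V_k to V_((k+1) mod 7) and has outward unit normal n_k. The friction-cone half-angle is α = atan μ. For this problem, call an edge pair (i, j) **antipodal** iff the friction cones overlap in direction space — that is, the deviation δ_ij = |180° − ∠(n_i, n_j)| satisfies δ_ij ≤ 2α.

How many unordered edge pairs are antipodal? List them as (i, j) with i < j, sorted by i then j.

count = 12; pairs: (0,3), (0,4), (0,5), (1,3), (1,4), (1,5), (2,4), (2,5), (2,6), (3,5), (3,6), (4,6)

α = atan 0.8 = 38.66°;  2α = 77.32°
n_0 = (-0.9357, -0.3528)
n_1 = (-0.6427, -0.7661)
n_2 = (-0.0129, -0.9999)
n_3 = (+0.9145, -0.4046)
n_4 = (+0.7091, +0.7051)
n_5 = (-0.1071, +0.9943)
n_6 = (-0.9294, +0.3691)
  (0,1): δ = 150.65°  ·
  (0,2): δ = 111.40°  ·
  (0,3): δ = 44.52°  ✓
  (0,4): δ = 24.18°  ✓
  (0,5): δ = 75.49°  ✓
  (0,6): δ = 137.68°  ·
  (1,2): δ = 140.75°  ·
  (1,3): δ = 73.87°  ✓
  (1,4): δ = 5.17°  ✓
  (1,5): δ = 46.14°  ✓
  (1,6): δ = 108.33°  ·
  (2,3): δ = 113.13°  ·
  (2,4): δ = 44.42°  ✓
  (2,5): δ = 6.89°  ✓
  (2,6): δ = 69.08°  ✓
  (3,4): δ = 111.30°  ·
  (3,5): δ = 59.99°  ✓
  (3,6): δ = 2.20°  ✓
  (4,5): δ = 128.69°  ·
  (4,6): δ = 66.50°  ✓
  (5,6): δ = 117.81°  ·
antipodal pairs: 12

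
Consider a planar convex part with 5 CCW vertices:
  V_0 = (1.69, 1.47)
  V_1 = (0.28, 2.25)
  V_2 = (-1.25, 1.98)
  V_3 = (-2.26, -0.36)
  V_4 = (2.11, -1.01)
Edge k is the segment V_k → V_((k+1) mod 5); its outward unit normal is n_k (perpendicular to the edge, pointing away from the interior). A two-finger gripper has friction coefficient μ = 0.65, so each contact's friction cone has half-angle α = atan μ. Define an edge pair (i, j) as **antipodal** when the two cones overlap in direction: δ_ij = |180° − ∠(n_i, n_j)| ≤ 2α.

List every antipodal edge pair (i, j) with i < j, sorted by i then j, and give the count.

α = atan 0.65 = 33.02°;  2α = 66.05°
n_0 = (+0.4841, +0.8750)
n_1 = (-0.1738, +0.9848)
n_2 = (-0.9181, +0.3963)
n_3 = (-0.1471, -0.9891)
n_4 = (+0.9860, +0.1670)
  (0,1): δ = 141.04°  ·
  (0,2): δ = 84.40°  ·
  (0,3): δ = 20.49°  ✓
  (0,4): δ = 128.56°  ·
  (1,2): δ = 123.35°  ·
  (1,3): δ = 18.47°  ✓
  (1,4): δ = 89.60°  ·
  (2,3): δ = 75.11°  ·
  (2,4): δ = 32.96°  ✓
  (3,4): δ = 71.93°  ·
antipodal pairs: 3

count = 3; pairs: (0,3), (1,3), (2,4)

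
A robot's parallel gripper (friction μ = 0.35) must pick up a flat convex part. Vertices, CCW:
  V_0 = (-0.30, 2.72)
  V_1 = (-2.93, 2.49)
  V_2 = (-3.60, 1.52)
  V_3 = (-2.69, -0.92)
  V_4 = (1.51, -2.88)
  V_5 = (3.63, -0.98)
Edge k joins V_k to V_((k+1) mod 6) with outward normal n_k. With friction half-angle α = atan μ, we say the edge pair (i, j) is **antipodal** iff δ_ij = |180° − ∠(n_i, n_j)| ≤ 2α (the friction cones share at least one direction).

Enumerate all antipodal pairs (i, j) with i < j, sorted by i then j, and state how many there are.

α = atan 0.35 = 19.29°;  2α = 38.58°
n_0 = (-0.0871, +0.9962)
n_1 = (-0.8228, +0.5683)
n_2 = (-0.9370, -0.3494)
n_3 = (-0.4229, -0.9062)
n_4 = (+0.6674, -0.7447)
n_5 = (+0.6855, +0.7281)
  (0,1): δ = 129.63°  ·
  (0,2): δ = 74.54°  ·
  (0,3): δ = 30.01°  ✓
  (0,4): δ = 36.87°  ✓
  (0,5): δ = 131.73°  ·
  (1,2): δ = 124.91°  ·
  (1,3): δ = 80.38°  ·
  (1,4): δ = 13.50°  ✓
  (1,5): δ = 81.36°  ·
  (2,3): δ = 135.47°  ·
  (2,4): δ = 68.59°  ·
  (2,5): δ = 26.27°  ✓
  (3,4): δ = 113.12°  ·
  (3,5): δ = 18.26°  ✓
  (4,5): δ = 85.14°  ·
antipodal pairs: 5

count = 5; pairs: (0,3), (0,4), (1,4), (2,5), (3,5)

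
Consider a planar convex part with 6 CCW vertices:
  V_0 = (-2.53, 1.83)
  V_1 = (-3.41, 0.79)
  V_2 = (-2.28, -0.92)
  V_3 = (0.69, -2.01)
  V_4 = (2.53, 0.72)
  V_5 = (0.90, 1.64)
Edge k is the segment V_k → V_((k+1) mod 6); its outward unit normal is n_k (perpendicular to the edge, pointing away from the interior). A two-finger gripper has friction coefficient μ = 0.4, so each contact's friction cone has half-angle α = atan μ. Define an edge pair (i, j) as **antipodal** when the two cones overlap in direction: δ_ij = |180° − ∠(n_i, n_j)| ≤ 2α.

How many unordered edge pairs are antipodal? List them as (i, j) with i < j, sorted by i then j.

count = 4; pairs: (0,3), (1,4), (2,4), (2,5)

α = atan 0.4 = 21.80°;  2α = 43.60°
n_0 = (-0.7634, +0.6459)
n_1 = (-0.8343, -0.5513)
n_2 = (-0.3445, -0.9388)
n_3 = (+0.8292, -0.5589)
n_4 = (+0.4915, +0.8709)
n_5 = (+0.0553, +0.9985)
  (0,1): δ = 106.31°  ·
  (0,2): δ = 69.92°  ·
  (0,3): δ = 6.26°  ✓
  (0,4): δ = 100.80°  ·
  (0,5): δ = 127.07°  ·
  (1,2): δ = 143.61°  ·
  (1,3): δ = 67.44°  ·
  (1,4): δ = 27.10°  ✓
  (1,5): δ = 53.37°  ·
  (2,3): δ = 103.83°  ·
  (2,4): δ = 9.29°  ✓
  (2,5): δ = 16.98°  ✓
  (3,4): δ = 85.46°  ·
  (3,5): δ = 59.19°  ·
  (4,5): δ = 153.73°  ·
antipodal pairs: 4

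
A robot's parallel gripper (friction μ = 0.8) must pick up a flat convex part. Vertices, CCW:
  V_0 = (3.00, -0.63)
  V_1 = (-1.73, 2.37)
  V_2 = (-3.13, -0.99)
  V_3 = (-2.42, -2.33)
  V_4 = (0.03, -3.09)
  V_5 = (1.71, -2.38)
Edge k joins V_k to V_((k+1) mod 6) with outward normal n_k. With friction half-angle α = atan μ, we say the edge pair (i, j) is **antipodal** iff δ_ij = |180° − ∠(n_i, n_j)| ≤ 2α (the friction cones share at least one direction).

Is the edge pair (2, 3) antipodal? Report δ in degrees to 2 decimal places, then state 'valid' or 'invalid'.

α = atan 0.8 = 38.66°;  2α = 77.32°
edge 2: e_2 = (+0.71, -1.34);  n_2 = (-0.8836, -0.4682)
edge 3: e_3 = (+2.45, -0.76);  n_3 = (-0.2963, -0.9551)
∠(n_2, n_3) = 44.85°
δ = |180° − 44.85°| = 135.15°
135.15° > 2α = 77.32°  →  invalid

δ = 135.15°, invalid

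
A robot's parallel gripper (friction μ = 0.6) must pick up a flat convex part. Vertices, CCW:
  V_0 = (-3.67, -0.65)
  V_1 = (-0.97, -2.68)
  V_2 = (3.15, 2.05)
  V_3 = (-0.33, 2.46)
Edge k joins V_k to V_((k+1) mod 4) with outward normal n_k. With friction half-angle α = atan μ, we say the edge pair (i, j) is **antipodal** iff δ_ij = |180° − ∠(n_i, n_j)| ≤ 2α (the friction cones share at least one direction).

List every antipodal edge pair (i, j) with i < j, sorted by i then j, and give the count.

α = atan 0.6 = 30.96°;  2α = 61.93°
n_0 = (-0.6009, -0.7993)
n_1 = (+0.7541, -0.6568)
n_2 = (+0.1170, +0.9931)
n_3 = (-0.6815, +0.7319)
  (0,1): δ = 94.12°  ·
  (0,2): δ = 30.22°  ✓
  (0,3): δ = 79.90°  ·
  (1,2): δ = 55.66°  ✓
  (1,3): δ = 5.99°  ✓
  (2,3): δ = 130.32°  ·
antipodal pairs: 3

count = 3; pairs: (0,2), (1,2), (1,3)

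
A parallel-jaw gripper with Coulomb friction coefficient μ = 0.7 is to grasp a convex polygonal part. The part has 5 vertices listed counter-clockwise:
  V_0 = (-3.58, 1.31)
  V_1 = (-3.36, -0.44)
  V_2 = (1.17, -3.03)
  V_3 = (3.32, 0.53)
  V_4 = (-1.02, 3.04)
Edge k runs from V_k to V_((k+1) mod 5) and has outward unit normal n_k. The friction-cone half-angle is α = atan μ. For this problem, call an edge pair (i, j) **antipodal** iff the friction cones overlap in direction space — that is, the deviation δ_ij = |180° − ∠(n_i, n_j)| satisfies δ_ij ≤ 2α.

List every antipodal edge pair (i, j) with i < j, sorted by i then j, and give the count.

α = atan 0.7 = 34.99°;  2α = 69.98°
n_0 = (-0.9922, -0.1247)
n_1 = (-0.4963, -0.8681)
n_2 = (+0.8560, -0.5170)
n_3 = (+0.5006, +0.8657)
n_4 = (-0.5599, +0.8285)
  (0,1): δ = 126.92°  ·
  (0,2): δ = 38.29°  ✓
  (0,3): δ = 52.79°  ✓
  (0,4): δ = 116.88°  ·
  (1,2): δ = 91.37°  ·
  (1,3): δ = 0.28°  ✓
  (1,4): δ = 63.81°  ✓
  (2,3): δ = 88.91°  ·
  (2,4): δ = 24.82°  ✓
  (3,4): δ = 115.91°  ·
antipodal pairs: 5

count = 5; pairs: (0,2), (0,3), (1,3), (1,4), (2,4)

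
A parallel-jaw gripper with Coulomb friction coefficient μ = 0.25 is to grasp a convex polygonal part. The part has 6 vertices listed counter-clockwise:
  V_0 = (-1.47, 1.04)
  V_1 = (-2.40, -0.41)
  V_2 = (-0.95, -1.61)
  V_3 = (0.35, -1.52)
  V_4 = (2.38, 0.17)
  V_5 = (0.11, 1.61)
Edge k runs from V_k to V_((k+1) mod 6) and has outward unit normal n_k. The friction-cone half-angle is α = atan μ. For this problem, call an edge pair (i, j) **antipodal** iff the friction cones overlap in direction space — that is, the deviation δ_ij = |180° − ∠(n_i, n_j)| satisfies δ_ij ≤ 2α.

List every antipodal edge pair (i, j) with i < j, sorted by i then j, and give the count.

α = atan 0.25 = 14.04°;  2α = 28.07°
n_0 = (-0.8417, +0.5399)
n_1 = (-0.6376, -0.7704)
n_2 = (+0.0691, -0.9976)
n_3 = (+0.6398, -0.7685)
n_4 = (+0.5357, +0.8444)
n_5 = (-0.3394, +0.9407)
  (0,1): δ = 96.94°  ·
  (0,2): δ = 53.36°  ·
  (0,3): δ = 17.55°  ✓
  (0,4): δ = 90.29°  ·
  (0,5): δ = 142.51°  ·
  (1,2): δ = 136.43°  ·
  (1,3): δ = 100.61°  ·
  (1,4): δ = 7.22°  ✓
  (1,5): δ = 59.45°  ·
  (2,3): δ = 144.18°  ·
  (2,4): δ = 36.35°  ·
  (2,5): δ = 15.88°  ✓
  (3,4): δ = 72.17°  ·
  (3,5): δ = 19.94°  ✓
  (4,5): δ = 127.77°  ·
antipodal pairs: 4

count = 4; pairs: (0,3), (1,4), (2,5), (3,5)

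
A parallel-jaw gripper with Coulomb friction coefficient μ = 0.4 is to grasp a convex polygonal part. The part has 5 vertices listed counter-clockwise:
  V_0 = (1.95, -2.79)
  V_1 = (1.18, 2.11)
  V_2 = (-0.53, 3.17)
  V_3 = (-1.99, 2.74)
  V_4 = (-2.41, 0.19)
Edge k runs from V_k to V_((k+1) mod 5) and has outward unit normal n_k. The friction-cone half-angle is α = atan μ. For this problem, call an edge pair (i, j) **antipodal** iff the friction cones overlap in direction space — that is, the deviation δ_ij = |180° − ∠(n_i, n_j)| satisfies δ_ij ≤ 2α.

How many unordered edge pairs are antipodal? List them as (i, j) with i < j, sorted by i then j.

α = atan 0.4 = 21.80°;  2α = 43.60°
n_0 = (+0.9879, +0.1552)
n_1 = (+0.5269, +0.8499)
n_2 = (-0.2825, +0.9593)
n_3 = (-0.9867, +0.1625)
n_4 = (-0.5643, -0.8256)
  (0,1): δ = 130.72°  ·
  (0,2): δ = 82.52°  ·
  (0,3): δ = 18.28°  ✓
  (0,4): δ = 46.72°  ·
  (1,2): δ = 131.80°  ·
  (1,3): δ = 67.56°  ·
  (1,4): δ = 2.56°  ✓
  (2,3): δ = 115.76°  ·
  (2,4): δ = 50.76°  ·
  (3,4): δ = 115.00°  ·
antipodal pairs: 2

count = 2; pairs: (0,3), (1,4)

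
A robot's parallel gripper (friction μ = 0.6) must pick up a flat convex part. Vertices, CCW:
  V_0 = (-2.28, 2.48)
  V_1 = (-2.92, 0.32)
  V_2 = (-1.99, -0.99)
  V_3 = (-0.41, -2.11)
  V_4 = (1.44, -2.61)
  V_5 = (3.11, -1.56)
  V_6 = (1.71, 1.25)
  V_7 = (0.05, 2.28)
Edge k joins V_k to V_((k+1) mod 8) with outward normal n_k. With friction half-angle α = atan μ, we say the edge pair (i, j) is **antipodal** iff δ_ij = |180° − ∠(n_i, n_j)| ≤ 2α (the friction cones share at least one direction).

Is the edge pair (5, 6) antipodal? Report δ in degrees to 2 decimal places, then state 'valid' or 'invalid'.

α = atan 0.6 = 30.96°;  2α = 61.93°
edge 5: e_5 = (-1.40, +2.81);  n_5 = (+0.8951, +0.4459)
edge 6: e_6 = (-1.66, +1.03);  n_6 = (+0.5272, +0.8497)
∠(n_5, n_6) = 31.70°
δ = |180° − 31.70°| = 148.30°
148.30° > 2α = 61.93°  →  invalid

δ = 148.30°, invalid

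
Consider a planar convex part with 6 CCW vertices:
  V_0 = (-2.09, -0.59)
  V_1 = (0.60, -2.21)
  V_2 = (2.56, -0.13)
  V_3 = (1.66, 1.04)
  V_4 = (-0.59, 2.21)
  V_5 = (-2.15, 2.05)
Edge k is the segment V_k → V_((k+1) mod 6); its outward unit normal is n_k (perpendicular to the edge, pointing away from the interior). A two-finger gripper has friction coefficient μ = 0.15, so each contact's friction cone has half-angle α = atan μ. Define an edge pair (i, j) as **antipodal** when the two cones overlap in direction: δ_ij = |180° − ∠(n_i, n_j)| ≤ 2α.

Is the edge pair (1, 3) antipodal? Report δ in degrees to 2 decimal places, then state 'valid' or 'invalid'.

α = atan 0.15 = 8.53°;  2α = 17.06°
edge 1: e_1 = (+1.96, +2.08);  n_1 = (+0.7278, -0.6858)
edge 3: e_3 = (-2.25, +1.17);  n_3 = (+0.4614, +0.8872)
∠(n_1, n_3) = 105.82°
δ = |180° − 105.82°| = 74.18°
74.18° > 2α = 17.06°  →  invalid

δ = 74.18°, invalid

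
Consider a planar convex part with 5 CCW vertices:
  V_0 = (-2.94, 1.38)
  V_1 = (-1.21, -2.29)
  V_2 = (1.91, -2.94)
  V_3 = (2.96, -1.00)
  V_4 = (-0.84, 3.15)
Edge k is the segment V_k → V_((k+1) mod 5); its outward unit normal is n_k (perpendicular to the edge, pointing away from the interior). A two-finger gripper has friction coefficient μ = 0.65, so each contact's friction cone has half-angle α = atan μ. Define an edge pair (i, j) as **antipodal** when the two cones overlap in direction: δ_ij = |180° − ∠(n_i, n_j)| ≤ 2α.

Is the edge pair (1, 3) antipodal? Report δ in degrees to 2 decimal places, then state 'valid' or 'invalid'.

δ = 35.75°, valid

α = atan 0.65 = 33.02°;  2α = 66.05°
edge 1: e_1 = (+3.12, -0.65);  n_1 = (-0.2040, -0.9790)
edge 3: e_3 = (-3.80, +4.15);  n_3 = (+0.7375, +0.6753)
∠(n_1, n_3) = 144.25°
δ = |180° − 144.25°| = 35.75°
35.75° ≤ 2α = 66.05°  →  valid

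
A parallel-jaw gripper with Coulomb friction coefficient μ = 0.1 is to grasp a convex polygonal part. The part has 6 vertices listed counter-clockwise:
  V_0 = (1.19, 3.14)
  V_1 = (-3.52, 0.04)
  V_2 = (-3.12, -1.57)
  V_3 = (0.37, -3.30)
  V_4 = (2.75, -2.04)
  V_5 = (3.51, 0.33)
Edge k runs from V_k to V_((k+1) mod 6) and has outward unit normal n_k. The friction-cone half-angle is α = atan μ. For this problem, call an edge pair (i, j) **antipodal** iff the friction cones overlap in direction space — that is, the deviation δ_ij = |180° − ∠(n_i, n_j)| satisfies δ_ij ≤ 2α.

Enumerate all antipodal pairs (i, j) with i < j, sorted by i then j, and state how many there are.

α = atan 0.1 = 5.71°;  2α = 11.42°
n_0 = (-0.5498, +0.8353)
n_1 = (-0.9705, -0.2411)
n_2 = (-0.4441, -0.8960)
n_3 = (+0.4679, -0.8838)
n_4 = (+0.9522, -0.3054)
n_5 = (+0.7711, +0.6367)
  (0,1): δ = 109.40°  ·
  (0,2): δ = 59.72°  ·
  (0,3): δ = 5.45°  ✓
  (0,4): δ = 38.87°  ·
  (0,5): δ = 96.19°  ·
  (1,2): δ = 130.32°  ·
  (1,3): δ = 76.06°  ·
  (1,4): δ = 31.73°  ·
  (1,5): δ = 25.59°  ·
  (2,3): δ = 125.74°  ·
  (2,4): δ = 81.41°  ·
  (2,5): δ = 24.09°  ·
  (3,4): δ = 135.68°  ·
  (3,5): δ = 78.35°  ·
  (4,5): δ = 122.68°  ·
antipodal pairs: 1

count = 1; pairs: (0,3)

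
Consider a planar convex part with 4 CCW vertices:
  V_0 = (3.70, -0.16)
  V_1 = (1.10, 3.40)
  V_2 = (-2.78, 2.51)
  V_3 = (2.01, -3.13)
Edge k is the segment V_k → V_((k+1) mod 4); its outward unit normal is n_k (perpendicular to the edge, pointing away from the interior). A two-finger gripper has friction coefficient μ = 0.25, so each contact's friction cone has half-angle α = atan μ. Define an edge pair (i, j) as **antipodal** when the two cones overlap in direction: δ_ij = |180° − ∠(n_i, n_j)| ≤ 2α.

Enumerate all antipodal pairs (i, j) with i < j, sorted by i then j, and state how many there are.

count = 1; pairs: (0,2)

α = atan 0.25 = 14.04°;  2α = 28.07°
n_0 = (+0.8076, +0.5898)
n_1 = (-0.2236, +0.9747)
n_2 = (-0.7622, -0.6473)
n_3 = (+0.8691, -0.4946)
  (0,1): δ = 113.22°  ·
  (0,2): δ = 4.20°  ✓
  (0,3): δ = 114.22°  ·
  (1,2): δ = 62.58°  ·
  (1,3): δ = 47.44°  ·
  (2,3): δ = 69.98°  ·
antipodal pairs: 1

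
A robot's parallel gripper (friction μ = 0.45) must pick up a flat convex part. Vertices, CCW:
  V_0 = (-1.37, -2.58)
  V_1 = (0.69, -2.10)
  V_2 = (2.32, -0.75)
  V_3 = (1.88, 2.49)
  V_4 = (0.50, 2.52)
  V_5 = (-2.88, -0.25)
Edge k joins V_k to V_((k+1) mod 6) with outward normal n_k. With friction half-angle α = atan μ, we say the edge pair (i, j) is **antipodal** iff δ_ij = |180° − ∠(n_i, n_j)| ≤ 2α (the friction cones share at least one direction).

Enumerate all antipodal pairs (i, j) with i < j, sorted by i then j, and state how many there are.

α = atan 0.45 = 24.23°;  2α = 48.46°
n_0 = (+0.2269, -0.9739)
n_1 = (+0.6379, -0.7702)
n_2 = (+0.9909, +0.1346)
n_3 = (+0.0217, +0.9998)
n_4 = (-0.6339, +0.7734)
n_5 = (-0.8392, -0.5438)
  (0,1): δ = 153.48°  ·
  (0,2): δ = 95.38°  ·
  (0,3): δ = 14.36°  ✓
  (0,4): δ = 26.22°  ✓
  (0,5): δ = 109.83°  ·
  (1,2): δ = 121.90°  ·
  (1,3): δ = 40.88°  ✓
  (1,4): δ = 0.30°  ✓
  (1,5): δ = 83.31°  ·
  (2,3): δ = 98.98°  ·
  (2,4): δ = 58.40°  ·
  (2,5): δ = 25.21°  ✓
  (3,4): δ = 139.42°  ·
  (3,5): δ = 55.81°  ·
  (4,5): δ = 96.39°  ·
antipodal pairs: 5

count = 5; pairs: (0,3), (0,4), (1,3), (1,4), (2,5)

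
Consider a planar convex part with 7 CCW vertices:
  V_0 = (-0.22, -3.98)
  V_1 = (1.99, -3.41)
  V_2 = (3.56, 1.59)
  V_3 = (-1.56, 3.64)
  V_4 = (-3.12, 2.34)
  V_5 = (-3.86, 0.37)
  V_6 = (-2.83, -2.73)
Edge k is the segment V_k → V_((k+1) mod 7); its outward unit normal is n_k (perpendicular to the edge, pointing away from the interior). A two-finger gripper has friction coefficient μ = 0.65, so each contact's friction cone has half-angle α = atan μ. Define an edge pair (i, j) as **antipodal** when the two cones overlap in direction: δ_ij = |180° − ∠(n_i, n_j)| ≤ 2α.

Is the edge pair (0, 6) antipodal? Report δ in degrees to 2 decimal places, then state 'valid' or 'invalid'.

α = atan 0.65 = 33.02°;  2α = 66.05°
edge 0: e_0 = (+2.21, +0.57);  n_0 = (+0.2497, -0.9683)
edge 6: e_6 = (+2.61, -1.25);  n_6 = (-0.4319, -0.9019)
∠(n_0, n_6) = 40.05°
δ = |180° − 40.05°| = 139.95°
139.95° > 2α = 66.05°  →  invalid

δ = 139.95°, invalid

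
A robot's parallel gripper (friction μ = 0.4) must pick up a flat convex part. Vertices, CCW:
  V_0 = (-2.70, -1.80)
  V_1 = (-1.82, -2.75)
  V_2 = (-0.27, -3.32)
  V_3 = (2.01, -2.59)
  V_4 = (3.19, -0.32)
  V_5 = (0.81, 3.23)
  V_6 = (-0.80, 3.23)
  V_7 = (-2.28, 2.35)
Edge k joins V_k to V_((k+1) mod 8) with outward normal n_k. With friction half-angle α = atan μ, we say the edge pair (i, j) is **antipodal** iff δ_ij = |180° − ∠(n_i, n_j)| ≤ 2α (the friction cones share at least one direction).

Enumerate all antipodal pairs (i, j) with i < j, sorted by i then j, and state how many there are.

count = 8; pairs: (0,4), (1,4), (1,5), (2,5), (2,6), (3,6), (3,7), (4,7)

α = atan 0.4 = 21.80°;  2α = 43.60°
n_0 = (-0.7336, -0.6796)
n_1 = (-0.3451, -0.9385)
n_2 = (+0.3049, -0.9524)
n_3 = (+0.8873, -0.4612)
n_4 = (+0.8306, +0.5569)
n_5 = (+0.0000, +1.0000)
n_6 = (-0.5111, +0.8595)
n_7 = (-0.9949, +0.1007)
  (0,1): δ = 153.00°  ·
  (0,2): δ = 115.06°  ·
  (0,3): δ = 70.28°  ·
  (0,4): δ = 8.97°  ✓
  (0,5): δ = 47.19°  ·
  (0,6): δ = 77.93°  ·
  (0,7): δ = 131.41°  ·
  (1,2): δ = 142.06°  ·
  (1,3): δ = 97.28°  ·
  (1,4): δ = 35.97°  ✓
  (1,5): δ = 20.19°  ✓
  (1,6): δ = 50.93°  ·
  (1,7): δ = 104.41°  ·
  (2,3): δ = 135.22°  ·
  (2,4): δ = 73.91°  ·
  (2,5): δ = 17.75°  ✓
  (2,6): δ = 12.98°  ✓
  (2,7): δ = 66.47°  ·
  (3,4): δ = 118.69°  ·
  (3,5): δ = 62.53°  ·
  (3,6): δ = 31.80°  ✓
  (3,7): δ = 21.69°  ✓
  (4,5): δ = 123.84°  ·
  (4,6): δ = 93.10°  ·
  (4,7): δ = 39.62°  ✓
  (5,6): δ = 149.26°  ·
  (5,7): δ = 95.78°  ·
  (6,7): δ = 126.51°  ·
antipodal pairs: 8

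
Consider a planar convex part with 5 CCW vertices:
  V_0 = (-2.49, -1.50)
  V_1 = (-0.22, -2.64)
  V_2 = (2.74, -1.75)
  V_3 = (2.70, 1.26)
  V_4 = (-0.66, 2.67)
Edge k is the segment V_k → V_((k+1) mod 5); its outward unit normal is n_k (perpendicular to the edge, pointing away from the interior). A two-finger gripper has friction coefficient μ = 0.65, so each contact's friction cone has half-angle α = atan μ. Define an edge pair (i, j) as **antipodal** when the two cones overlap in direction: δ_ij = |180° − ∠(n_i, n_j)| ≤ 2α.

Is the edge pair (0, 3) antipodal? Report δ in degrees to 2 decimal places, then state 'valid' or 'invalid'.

α = atan 0.65 = 33.02°;  2α = 66.05°
edge 0: e_0 = (+2.27, -1.14);  n_0 = (-0.4488, -0.8936)
edge 3: e_3 = (-3.36, +1.41);  n_3 = (+0.3870, +0.9221)
∠(n_0, n_3) = 176.10°
δ = |180° − 176.10°| = 3.90°
3.90° ≤ 2α = 66.05°  →  valid

δ = 3.90°, valid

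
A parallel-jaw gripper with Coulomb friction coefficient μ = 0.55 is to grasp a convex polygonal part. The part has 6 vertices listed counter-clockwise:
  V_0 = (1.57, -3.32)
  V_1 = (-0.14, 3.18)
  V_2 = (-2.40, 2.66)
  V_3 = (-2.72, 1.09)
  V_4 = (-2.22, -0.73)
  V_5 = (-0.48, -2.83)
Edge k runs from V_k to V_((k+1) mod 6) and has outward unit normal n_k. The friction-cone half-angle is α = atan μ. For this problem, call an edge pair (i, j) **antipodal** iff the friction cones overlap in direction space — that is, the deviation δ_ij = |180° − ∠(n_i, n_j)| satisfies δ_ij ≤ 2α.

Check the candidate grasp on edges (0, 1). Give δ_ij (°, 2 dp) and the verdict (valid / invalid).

α = atan 0.55 = 28.81°;  2α = 57.62°
edge 0: e_0 = (-1.71, +6.50);  n_0 = (+0.9671, +0.2544)
edge 1: e_1 = (-2.26, -0.52);  n_1 = (-0.2242, +0.9745)
∠(n_0, n_1) = 88.22°
δ = |180° − 88.22°| = 91.78°
91.78° > 2α = 57.62°  →  invalid

δ = 91.78°, invalid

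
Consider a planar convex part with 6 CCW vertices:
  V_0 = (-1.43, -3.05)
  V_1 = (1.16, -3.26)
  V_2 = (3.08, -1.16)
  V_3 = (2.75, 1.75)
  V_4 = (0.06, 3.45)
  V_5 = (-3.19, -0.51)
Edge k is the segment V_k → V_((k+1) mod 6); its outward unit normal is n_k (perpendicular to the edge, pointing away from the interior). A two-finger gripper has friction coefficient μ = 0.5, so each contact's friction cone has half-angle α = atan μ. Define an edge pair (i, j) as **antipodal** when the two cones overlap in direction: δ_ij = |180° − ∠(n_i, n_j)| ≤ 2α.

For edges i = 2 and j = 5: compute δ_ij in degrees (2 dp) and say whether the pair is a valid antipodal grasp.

α = atan 0.5 = 26.57°;  2α = 53.13°
edge 2: e_2 = (-0.33, +2.91);  n_2 = (+0.9936, +0.1127)
edge 5: e_5 = (+1.76, -2.54);  n_5 = (-0.8220, -0.5695)
∠(n_2, n_5) = 151.75°
δ = |180° − 151.75°| = 28.25°
28.25° ≤ 2α = 53.13°  →  valid

δ = 28.25°, valid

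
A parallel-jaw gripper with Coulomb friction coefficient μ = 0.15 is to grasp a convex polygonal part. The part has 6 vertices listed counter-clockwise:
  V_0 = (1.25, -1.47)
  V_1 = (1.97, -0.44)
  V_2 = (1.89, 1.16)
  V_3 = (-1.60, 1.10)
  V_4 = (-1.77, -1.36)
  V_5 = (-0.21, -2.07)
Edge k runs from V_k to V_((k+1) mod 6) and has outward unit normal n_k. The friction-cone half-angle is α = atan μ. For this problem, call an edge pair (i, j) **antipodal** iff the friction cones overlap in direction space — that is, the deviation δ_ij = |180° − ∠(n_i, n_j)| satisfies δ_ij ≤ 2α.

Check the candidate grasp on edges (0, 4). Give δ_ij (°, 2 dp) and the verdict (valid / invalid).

α = atan 0.15 = 8.53°;  2α = 17.06°
edge 0: e_0 = (+0.72, +1.03);  n_0 = (+0.8196, -0.5729)
edge 4: e_4 = (+1.56, -0.71);  n_4 = (-0.4142, -0.9102)
∠(n_0, n_4) = 79.52°
δ = |180° − 79.52°| = 100.48°
100.48° > 2α = 17.06°  →  invalid

δ = 100.48°, invalid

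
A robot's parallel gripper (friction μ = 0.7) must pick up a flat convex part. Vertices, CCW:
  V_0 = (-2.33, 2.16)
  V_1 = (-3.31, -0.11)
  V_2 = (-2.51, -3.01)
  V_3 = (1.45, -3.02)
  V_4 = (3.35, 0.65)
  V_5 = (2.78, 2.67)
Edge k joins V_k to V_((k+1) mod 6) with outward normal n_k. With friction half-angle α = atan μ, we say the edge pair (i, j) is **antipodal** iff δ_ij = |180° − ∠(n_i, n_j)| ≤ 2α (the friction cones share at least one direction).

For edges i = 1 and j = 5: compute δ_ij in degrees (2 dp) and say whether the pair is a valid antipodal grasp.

δ = 80.28°, invalid

α = atan 0.7 = 34.99°;  2α = 69.98°
edge 1: e_1 = (+0.80, -2.90);  n_1 = (-0.9640, -0.2659)
edge 5: e_5 = (-5.11, -0.51);  n_5 = (-0.0993, +0.9951)
∠(n_1, n_5) = 99.72°
δ = |180° − 99.72°| = 80.28°
80.28° > 2α = 69.98°  →  invalid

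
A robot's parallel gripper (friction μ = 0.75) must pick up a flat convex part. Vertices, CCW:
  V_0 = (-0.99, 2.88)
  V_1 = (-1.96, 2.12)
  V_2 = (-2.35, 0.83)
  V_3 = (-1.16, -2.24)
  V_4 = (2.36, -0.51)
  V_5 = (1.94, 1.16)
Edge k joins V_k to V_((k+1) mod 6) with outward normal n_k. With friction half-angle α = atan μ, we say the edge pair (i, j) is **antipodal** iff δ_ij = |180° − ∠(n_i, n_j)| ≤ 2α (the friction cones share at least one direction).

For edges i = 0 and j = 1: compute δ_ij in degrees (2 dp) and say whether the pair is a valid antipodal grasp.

α = atan 0.75 = 36.87°;  2α = 73.74°
edge 0: e_0 = (-0.97, -0.76);  n_0 = (-0.6167, +0.7872)
edge 1: e_1 = (-0.39, -1.29);  n_1 = (-0.9572, +0.2894)
∠(n_0, n_1) = 35.10°
δ = |180° − 35.10°| = 144.90°
144.90° > 2α = 73.74°  →  invalid

δ = 144.90°, invalid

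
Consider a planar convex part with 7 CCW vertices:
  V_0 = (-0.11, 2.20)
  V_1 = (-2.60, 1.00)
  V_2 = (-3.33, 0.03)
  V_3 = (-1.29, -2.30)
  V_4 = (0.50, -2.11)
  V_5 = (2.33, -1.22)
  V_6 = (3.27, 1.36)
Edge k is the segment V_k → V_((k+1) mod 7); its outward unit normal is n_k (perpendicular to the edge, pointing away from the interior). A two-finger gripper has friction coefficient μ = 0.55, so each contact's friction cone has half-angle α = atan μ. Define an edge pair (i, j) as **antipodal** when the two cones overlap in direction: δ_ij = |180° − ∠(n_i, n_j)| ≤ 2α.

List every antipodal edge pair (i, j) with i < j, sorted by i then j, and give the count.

count = 9; pairs: (0,3), (0,4), (0,5), (1,3), (1,4), (1,5), (2,6), (3,6), (4,6)

α = atan 0.55 = 28.81°;  2α = 57.62°
n_0 = (-0.4341, +0.9008)
n_1 = (-0.7990, +0.6013)
n_2 = (-0.7524, -0.6587)
n_3 = (+0.1056, -0.9944)
n_4 = (+0.4374, -0.8993)
n_5 = (+0.9396, -0.3423)
n_6 = (+0.2412, +0.9705)
  (0,1): δ = 152.69°  ·
  (0,2): δ = 74.53°  ·
  (0,3): δ = 19.67°  ✓
  (0,4): δ = 0.20°  ✓
  (0,5): δ = 44.25°  ✓
  (0,6): δ = 140.31°  ·
  (1,2): δ = 101.83°  ·
  (1,3): δ = 46.98°  ✓
  (1,4): δ = 27.10°  ✓
  (1,5): δ = 16.95°  ✓
  (1,6): δ = 113.01°  ·
  (2,3): δ = 125.14°  ·
  (2,4): δ = 105.27°  ·
  (2,5): δ = 61.22°  ·
  (2,6): δ = 34.84°  ✓
  (3,4): δ = 160.12°  ·
  (3,5): δ = 116.08°  ·
  (3,6): δ = 20.02°  ✓
  (4,5): δ = 135.95°  ·
  (4,6): δ = 39.89°  ✓
  (5,6): δ = 83.94°  ·
antipodal pairs: 9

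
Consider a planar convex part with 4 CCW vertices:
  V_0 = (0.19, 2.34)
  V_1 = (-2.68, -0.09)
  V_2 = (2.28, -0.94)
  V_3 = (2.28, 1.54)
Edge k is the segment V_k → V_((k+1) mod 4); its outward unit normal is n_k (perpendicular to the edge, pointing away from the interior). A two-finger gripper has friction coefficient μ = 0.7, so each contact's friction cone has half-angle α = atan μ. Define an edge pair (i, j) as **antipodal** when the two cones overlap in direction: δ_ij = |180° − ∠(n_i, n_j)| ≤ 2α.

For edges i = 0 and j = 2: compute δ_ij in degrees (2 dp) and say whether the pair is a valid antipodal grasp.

α = atan 0.7 = 34.99°;  2α = 69.98°
edge 0: e_0 = (-2.87, -2.43);  n_0 = (-0.6462, +0.7632)
edge 2: e_2 = (+0.00, +2.48);  n_2 = (+1.0000, -0.0000)
∠(n_0, n_2) = 130.25°
δ = |180° − 130.25°| = 49.75°
49.75° ≤ 2α = 69.98°  →  valid

δ = 49.75°, valid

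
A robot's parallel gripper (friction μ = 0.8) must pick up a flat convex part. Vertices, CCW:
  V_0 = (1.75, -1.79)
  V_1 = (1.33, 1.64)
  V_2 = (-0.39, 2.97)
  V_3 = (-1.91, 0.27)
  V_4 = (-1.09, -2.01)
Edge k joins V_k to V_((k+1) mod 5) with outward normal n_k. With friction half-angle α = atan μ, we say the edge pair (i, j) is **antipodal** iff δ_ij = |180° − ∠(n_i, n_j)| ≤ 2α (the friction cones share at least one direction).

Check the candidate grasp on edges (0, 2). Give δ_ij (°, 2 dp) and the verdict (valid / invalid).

α = atan 0.8 = 38.66°;  2α = 77.32°
edge 0: e_0 = (-0.42, +3.43);  n_0 = (+0.9926, +0.1215)
edge 2: e_2 = (-1.52, -2.70);  n_2 = (-0.8714, +0.4906)
∠(n_0, n_2) = 143.64°
δ = |180° − 143.64°| = 36.36°
36.36° ≤ 2α = 77.32°  →  valid

δ = 36.36°, valid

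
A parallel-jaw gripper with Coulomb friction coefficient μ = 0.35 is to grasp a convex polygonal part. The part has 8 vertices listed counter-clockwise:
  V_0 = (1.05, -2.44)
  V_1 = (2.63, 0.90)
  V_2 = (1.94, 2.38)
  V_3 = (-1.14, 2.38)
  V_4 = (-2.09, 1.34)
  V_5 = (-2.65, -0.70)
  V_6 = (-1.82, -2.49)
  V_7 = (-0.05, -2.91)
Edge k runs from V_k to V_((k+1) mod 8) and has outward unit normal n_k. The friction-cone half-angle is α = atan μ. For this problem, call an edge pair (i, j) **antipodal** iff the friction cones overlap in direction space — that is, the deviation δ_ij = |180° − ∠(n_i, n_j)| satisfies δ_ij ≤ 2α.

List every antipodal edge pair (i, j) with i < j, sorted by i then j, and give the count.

count = 6; pairs: (0,3), (0,4), (1,5), (2,6), (2,7), (3,7)

α = atan 0.35 = 19.29°;  2α = 38.58°
n_0 = (+0.9040, -0.4276)
n_1 = (+0.9063, +0.4226)
n_2 = (+0.0000, +1.0000)
n_3 = (-0.7383, +0.6744)
n_4 = (-0.9643, +0.2647)
n_5 = (-0.9072, -0.4207)
n_6 = (-0.2309, -0.9730)
n_7 = (+0.3929, -0.9196)
  (0,1): δ = 129.69°  ·
  (0,2): δ = 64.68°  ·
  (0,3): δ = 17.09°  ✓
  (0,4): δ = 9.97°  ✓
  (0,5): δ = 50.19°  ·
  (0,6): δ = 101.97°  ·
  (0,7): δ = 138.45°  ·
  (1,2): δ = 115.00°  ·
  (1,3): δ = 67.41°  ·
  (1,4): δ = 40.35°  ·
  (1,5): δ = 0.12°  ✓
  (1,6): δ = 51.66°  ·
  (1,7): δ = 88.14°  ·
  (2,3): δ = 132.41°  ·
  (2,4): δ = 105.35°  ·
  (2,5): δ = 65.12°  ·
  (2,6): δ = 13.35°  ✓
  (2,7): δ = 23.14°  ✓
  (3,4): δ = 152.94°  ·
  (3,5): δ = 112.71°  ·
  (3,6): δ = 60.94°  ·
  (3,7): δ = 24.45°  ✓
  (4,5): δ = 139.77°  ·
  (4,6): δ = 88.00°  ·
  (4,7): δ = 51.51°  ·
  (5,6): δ = 128.23°  ·
  (5,7): δ = 91.74°  ·
  (6,7): δ = 143.52°  ·
antipodal pairs: 6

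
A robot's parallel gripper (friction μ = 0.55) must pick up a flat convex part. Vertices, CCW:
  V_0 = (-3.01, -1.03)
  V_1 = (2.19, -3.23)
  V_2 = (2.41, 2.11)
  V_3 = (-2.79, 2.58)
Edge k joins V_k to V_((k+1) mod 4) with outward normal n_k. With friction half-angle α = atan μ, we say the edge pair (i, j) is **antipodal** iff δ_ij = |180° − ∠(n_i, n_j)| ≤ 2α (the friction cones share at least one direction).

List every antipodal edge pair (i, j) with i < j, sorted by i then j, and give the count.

count = 2; pairs: (0,2), (1,3)

α = atan 0.55 = 28.81°;  2α = 57.62°
n_0 = (-0.3896, -0.9210)
n_1 = (+0.9992, -0.0412)
n_2 = (+0.0900, +0.9959)
n_3 = (-0.9981, +0.0608)
  (0,1): δ = 69.43°  ·
  (0,2): δ = 17.77°  ✓
  (0,3): δ = 109.44°  ·
  (1,2): δ = 92.81°  ·
  (1,3): δ = 1.13°  ✓
  (2,3): δ = 88.32°  ·
antipodal pairs: 2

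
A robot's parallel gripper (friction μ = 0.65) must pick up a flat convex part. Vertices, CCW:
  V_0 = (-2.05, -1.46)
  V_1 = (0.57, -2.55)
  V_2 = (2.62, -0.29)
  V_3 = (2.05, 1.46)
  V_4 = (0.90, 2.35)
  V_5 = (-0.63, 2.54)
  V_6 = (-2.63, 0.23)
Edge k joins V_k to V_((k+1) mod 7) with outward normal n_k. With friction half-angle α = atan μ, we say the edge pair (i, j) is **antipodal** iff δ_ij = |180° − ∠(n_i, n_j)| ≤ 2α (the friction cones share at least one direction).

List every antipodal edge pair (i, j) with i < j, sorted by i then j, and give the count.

α = atan 0.65 = 33.02°;  2α = 66.05°
n_0 = (-0.3841, -0.9233)
n_1 = (+0.7407, -0.6719)
n_2 = (+0.9508, +0.3097)
n_3 = (+0.6120, +0.7908)
n_4 = (+0.1232, +0.9924)
n_5 = (-0.7560, +0.6546)
n_6 = (-0.9458, -0.3246)
  (0,1): δ = 109.62°  ·
  (0,2): δ = 49.37°  ✓
  (0,3): δ = 15.15°  ✓
  (0,4): δ = 15.51°  ✓
  (0,5): δ = 71.70°  ·
  (0,6): δ = 131.53°  ·
  (1,2): δ = 119.75°  ·
  (1,3): δ = 85.53°  ·
  (1,4): δ = 54.87°  ✓
  (1,5): δ = 1.32°  ✓
  (1,6): δ = 61.15°  ✓
  (2,3): δ = 145.78°  ·
  (2,4): δ = 115.12°  ·
  (2,5): δ = 58.93°  ✓
  (2,6): δ = 0.90°  ✓
  (3,4): δ = 149.34°  ·
  (3,5): δ = 93.15°  ·
  (3,6): δ = 33.32°  ✓
  (4,5): δ = 123.81°  ·
  (4,6): δ = 63.98°  ✓
  (5,6): δ = 120.17°  ·
antipodal pairs: 10

count = 10; pairs: (0,2), (0,3), (0,4), (1,4), (1,5), (1,6), (2,5), (2,6), (3,6), (4,6)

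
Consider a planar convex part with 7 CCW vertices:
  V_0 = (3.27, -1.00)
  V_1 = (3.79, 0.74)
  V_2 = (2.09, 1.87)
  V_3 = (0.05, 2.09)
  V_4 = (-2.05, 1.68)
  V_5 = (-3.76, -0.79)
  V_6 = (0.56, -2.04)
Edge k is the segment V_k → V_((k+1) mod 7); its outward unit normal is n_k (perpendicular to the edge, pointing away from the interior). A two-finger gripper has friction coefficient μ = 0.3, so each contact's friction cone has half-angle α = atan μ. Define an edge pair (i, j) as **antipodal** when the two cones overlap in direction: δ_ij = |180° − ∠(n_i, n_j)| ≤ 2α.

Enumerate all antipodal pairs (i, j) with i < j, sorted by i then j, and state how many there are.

α = atan 0.3 = 16.70°;  2α = 33.40°
n_0 = (+0.9581, -0.2863)
n_1 = (+0.5536, +0.8328)
n_2 = (+0.1072, +0.9942)
n_3 = (-0.1916, +0.9815)
n_4 = (-0.8222, +0.5692)
n_5 = (-0.2780, -0.9606)
n_6 = (+0.3583, -0.9336)
  (0,1): δ = 106.97°  ·
  (0,2): δ = 79.52°  ·
  (0,3): δ = 62.31°  ·
  (0,4): δ = 18.06°  ✓
  (0,5): δ = 90.50°  ·
  (0,6): δ = 127.63°  ·
  (1,2): δ = 152.54°  ·
  (1,3): δ = 135.34°  ·
  (1,4): δ = 91.08°  ·
  (1,5): δ = 17.47°  ✓
  (1,6): δ = 54.61°  ·
  (2,3): δ = 162.80°  ·
  (2,4): δ = 118.54°  ·
  (2,5): δ = 9.98°  ✓
  (2,6): δ = 27.15°  ✓
  (3,4): δ = 135.74°  ·
  (3,5): δ = 27.19°  ✓
  (3,6): δ = 9.95°  ✓
  (4,5): δ = 71.44°  ·
  (4,6): δ = 34.31°  ·
  (5,6): δ = 142.87°  ·
antipodal pairs: 6

count = 6; pairs: (0,4), (1,5), (2,5), (2,6), (3,5), (3,6)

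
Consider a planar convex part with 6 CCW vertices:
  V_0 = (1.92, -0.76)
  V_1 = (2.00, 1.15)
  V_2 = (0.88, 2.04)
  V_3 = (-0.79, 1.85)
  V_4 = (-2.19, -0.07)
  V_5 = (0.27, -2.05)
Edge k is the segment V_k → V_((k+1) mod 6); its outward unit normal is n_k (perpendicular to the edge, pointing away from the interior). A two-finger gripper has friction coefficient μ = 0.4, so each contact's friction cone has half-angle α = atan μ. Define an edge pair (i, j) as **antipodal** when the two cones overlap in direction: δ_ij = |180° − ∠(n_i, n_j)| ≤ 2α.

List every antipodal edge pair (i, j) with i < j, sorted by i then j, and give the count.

α = atan 0.4 = 21.80°;  2α = 43.60°
n_0 = (+0.9991, -0.0418)
n_1 = (+0.6221, +0.7829)
n_2 = (-0.1130, +0.9936)
n_3 = (-0.8080, +0.5892)
n_4 = (-0.6270, -0.7790)
n_5 = (+0.6159, -0.7878)
  (0,1): δ = 126.07°  ·
  (0,2): δ = 81.11°  ·
  (0,3): δ = 33.70°  ✓
  (0,4): δ = 53.57°  ·
  (0,5): δ = 130.42°  ·
  (1,2): δ = 135.04°  ·
  (1,3): δ = 87.63°  ·
  (1,4): δ = 0.36°  ✓
  (1,5): δ = 76.49°  ·
  (2,3): δ = 132.59°  ·
  (2,4): δ = 45.32°  ·
  (2,5): δ = 31.53°  ✓
  (3,4): δ = 92.73°  ·
  (3,5): δ = 15.88°  ✓
  (4,5): δ = 103.15°  ·
antipodal pairs: 4

count = 4; pairs: (0,3), (1,4), (2,5), (3,5)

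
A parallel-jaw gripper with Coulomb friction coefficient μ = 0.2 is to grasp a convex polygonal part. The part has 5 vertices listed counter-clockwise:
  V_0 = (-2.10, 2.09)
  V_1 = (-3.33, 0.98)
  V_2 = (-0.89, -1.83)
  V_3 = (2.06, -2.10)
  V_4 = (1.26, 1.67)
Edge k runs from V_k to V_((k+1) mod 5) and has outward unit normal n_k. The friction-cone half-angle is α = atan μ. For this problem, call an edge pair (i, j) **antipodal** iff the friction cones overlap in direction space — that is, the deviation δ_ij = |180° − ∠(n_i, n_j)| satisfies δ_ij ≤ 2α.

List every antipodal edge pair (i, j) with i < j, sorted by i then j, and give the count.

α = atan 0.2 = 11.31°;  2α = 22.62°
n_0 = (-0.6700, +0.7424)
n_1 = (-0.7551, -0.6556)
n_2 = (-0.0911, -0.9958)
n_3 = (+0.9782, +0.2076)
n_4 = (+0.1240, +0.9923)
  (0,1): δ = 91.10°  ·
  (0,2): δ = 47.29°  ·
  (0,3): δ = 59.92°  ·
  (0,4): δ = 130.81°  ·
  (1,2): δ = 136.20°  ·
  (1,3): δ = 28.99°  ·
  (1,4): δ = 41.91°  ·
  (2,3): δ = 72.79°  ·
  (2,4): δ = 1.90°  ✓
  (3,4): δ = 109.11°  ·
antipodal pairs: 1

count = 1; pairs: (2,4)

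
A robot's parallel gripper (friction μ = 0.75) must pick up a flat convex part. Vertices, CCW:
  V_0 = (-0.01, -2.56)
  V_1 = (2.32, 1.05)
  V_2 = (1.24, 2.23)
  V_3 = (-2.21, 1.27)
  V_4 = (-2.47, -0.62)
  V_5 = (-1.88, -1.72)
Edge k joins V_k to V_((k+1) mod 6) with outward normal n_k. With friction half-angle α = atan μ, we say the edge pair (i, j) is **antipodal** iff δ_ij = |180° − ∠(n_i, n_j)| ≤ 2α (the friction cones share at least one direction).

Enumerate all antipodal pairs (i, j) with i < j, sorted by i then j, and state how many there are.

α = atan 0.75 = 36.87°;  2α = 73.74°
n_0 = (+0.8402, -0.5423)
n_1 = (+0.7377, +0.6752)
n_2 = (-0.2681, +0.9634)
n_3 = (-0.9907, +0.1363)
n_4 = (-0.8812, -0.4727)
n_5 = (-0.4098, -0.9122)
  (0,1): δ = 104.69°  ·
  (0,2): δ = 41.61°  ✓
  (0,3): δ = 25.01°  ✓
  (0,4): δ = 61.05°  ✓
  (0,5): δ = 98.65°  ·
  (1,2): δ = 116.92°  ·
  (1,3): δ = 50.30°  ✓
  (1,4): δ = 14.26°  ✓
  (1,5): δ = 23.34°  ✓
  (2,3): δ = 113.38°  ·
  (2,4): δ = 77.34°  ·
  (2,5): δ = 39.74°  ✓
  (3,4): δ = 143.96°  ·
  (3,5): δ = 106.36°  ·
  (4,5): δ = 142.40°  ·
antipodal pairs: 7

count = 7; pairs: (0,2), (0,3), (0,4), (1,3), (1,4), (1,5), (2,5)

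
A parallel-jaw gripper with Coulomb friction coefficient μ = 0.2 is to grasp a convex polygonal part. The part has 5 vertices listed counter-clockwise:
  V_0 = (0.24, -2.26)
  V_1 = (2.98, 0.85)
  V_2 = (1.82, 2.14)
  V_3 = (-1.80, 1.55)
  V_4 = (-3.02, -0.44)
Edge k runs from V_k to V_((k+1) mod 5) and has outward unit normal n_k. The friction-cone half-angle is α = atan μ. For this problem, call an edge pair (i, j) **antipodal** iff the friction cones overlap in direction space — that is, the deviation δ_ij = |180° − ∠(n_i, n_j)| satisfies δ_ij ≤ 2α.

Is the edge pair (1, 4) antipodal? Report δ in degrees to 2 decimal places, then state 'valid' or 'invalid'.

δ = 18.86°, valid

α = atan 0.2 = 11.31°;  2α = 22.62°
edge 1: e_1 = (-1.16, +1.29);  n_1 = (+0.7436, +0.6686)
edge 4: e_4 = (+3.26, -1.82);  n_4 = (-0.4875, -0.8731)
∠(n_1, n_4) = 161.14°
δ = |180° − 161.14°| = 18.86°
18.86° ≤ 2α = 22.62°  →  valid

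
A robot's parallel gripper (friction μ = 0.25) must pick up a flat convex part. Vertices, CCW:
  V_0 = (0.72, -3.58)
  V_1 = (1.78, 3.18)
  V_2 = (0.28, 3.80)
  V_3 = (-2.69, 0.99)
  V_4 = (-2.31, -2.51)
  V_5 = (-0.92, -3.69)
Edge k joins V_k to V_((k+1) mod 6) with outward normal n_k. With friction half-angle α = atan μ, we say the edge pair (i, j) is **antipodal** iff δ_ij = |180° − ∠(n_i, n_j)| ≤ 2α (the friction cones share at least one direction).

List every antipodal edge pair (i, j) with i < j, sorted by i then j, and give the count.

α = atan 0.25 = 14.04°;  2α = 28.07°
n_0 = (+0.9879, -0.1549)
n_1 = (+0.3820, +0.9242)
n_2 = (-0.6873, +0.7264)
n_3 = (-0.9942, -0.1079)
n_4 = (-0.6472, -0.7623)
n_5 = (+0.0669, -0.9978)
  (0,1): δ = 103.55°  ·
  (0,2): δ = 37.67°  ·
  (0,3): δ = 15.11°  ✓
  (0,4): δ = 58.58°  ·
  (0,5): δ = 102.75°  ·
  (1,2): δ = 114.13°  ·
  (1,3): δ = 61.35°  ·
  (1,4): δ = 17.87°  ✓
  (1,5): δ = 26.29°  ✓
  (2,3): δ = 127.22°  ·
  (2,4): δ = 83.74°  ·
  (2,5): δ = 39.58°  ·
  (3,4): δ = 136.53°  ·
  (3,5): δ = 92.36°  ·
  (4,5): δ = 135.83°  ·
antipodal pairs: 3

count = 3; pairs: (0,3), (1,4), (1,5)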